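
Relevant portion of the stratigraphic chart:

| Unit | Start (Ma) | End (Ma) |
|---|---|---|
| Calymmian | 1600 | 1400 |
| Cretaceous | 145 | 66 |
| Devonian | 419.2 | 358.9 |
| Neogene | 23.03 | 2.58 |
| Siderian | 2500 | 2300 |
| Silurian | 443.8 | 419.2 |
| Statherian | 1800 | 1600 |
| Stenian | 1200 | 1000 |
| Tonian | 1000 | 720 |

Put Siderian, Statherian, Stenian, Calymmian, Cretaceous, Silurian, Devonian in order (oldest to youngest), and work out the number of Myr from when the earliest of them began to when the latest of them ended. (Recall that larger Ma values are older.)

From the excerpt: Siderian 2500–2300; Statherian 1800–1600; Stenian 1200–1000; Calymmian 1600–1400; Cretaceous 145–66; Silurian 443.8–419.2; Devonian 419.2–358.9 (Ma).
Larger Ma is earlier, so the oldest is Siderian and the youngest is Cretaceous; oldest to youngest: Siderian, Statherian, Calymmian, Stenian, Silurian, Devonian, Cretaceous.
Oldest start 2500 minus youngest end 66 gives 2434 Myr overall.

Siderian → Statherian → Calymmian → Stenian → Silurian → Devonian → Cretaceous; total span 2434 Myr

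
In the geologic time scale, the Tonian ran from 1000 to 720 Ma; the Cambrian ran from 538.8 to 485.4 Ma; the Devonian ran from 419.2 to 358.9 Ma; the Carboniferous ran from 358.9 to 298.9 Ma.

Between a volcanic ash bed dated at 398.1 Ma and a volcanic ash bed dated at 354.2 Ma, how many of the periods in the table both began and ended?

0

The older date is 398.1 Ma and the younger is 354.2 Ma.
No period both begins after 398.1 Ma and ends before 354.2 Ma, so the count is 0.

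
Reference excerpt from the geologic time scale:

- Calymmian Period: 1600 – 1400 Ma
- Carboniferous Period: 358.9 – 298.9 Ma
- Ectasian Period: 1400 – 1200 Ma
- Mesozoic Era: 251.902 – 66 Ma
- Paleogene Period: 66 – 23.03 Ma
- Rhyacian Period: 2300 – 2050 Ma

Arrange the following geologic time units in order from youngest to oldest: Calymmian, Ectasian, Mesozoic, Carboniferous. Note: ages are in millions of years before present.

The oldest of these is Calymmian (starts 1600 Ma) and the youngest is Mesozoic (ends 66 Ma).
In between, by decreasing start age: Ectasian (1400), Carboniferous (358.9).
Listing youngest first means reversing that sequence.

Mesozoic, Carboniferous, Ectasian, Calymmian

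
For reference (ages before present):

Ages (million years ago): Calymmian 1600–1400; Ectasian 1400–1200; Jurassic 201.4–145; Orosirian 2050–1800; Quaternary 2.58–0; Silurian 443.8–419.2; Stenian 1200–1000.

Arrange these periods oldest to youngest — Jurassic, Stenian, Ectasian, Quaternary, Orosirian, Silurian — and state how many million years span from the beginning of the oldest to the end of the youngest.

Start ages (Ma): Orosirian 2050, Ectasian 1400, Stenian 1200, Silurian 443.8, Jurassic 201.4, Quaternary 2.58.
Ordered oldest to youngest: Orosirian, Ectasian, Stenian, Silurian, Jurassic, Quaternary.
Span = 2050 − 0 = 2050 Myr.

Orosirian → Ectasian → Stenian → Silurian → Jurassic → Quaternary; total span 2050 Myr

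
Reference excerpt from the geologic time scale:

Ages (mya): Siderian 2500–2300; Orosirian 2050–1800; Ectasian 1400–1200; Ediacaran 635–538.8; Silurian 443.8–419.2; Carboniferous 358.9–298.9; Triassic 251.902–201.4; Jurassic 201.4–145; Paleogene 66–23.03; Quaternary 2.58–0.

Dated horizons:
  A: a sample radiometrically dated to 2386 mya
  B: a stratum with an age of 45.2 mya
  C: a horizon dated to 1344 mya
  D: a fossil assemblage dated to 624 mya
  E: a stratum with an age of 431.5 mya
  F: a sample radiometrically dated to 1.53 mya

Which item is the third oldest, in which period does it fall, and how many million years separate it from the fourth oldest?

D, in the Ediacaran; 192.5 million years to E

Sorted oldest-first by Ma: A (2386), C (1344), D (624), E (431.5), B (45.2), F (1.53).
The third oldest is D at 624 Ma, which lies in 635–538.8 Ma: the Ediacaran.
The fourth oldest is E at 431.5 Ma; separation = |624 − 431.5| = 192.5 Myr.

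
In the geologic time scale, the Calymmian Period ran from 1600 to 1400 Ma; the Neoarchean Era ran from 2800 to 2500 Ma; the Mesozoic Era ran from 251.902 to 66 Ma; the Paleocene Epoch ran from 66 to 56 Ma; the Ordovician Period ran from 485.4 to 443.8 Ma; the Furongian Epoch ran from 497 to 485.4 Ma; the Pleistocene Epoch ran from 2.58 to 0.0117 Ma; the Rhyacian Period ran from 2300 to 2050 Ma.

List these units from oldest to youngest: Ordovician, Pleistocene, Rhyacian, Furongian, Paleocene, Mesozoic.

Rhyacian → Furongian → Ordovician → Mesozoic → Paleocene → Pleistocene

Read off each span (Ma): Ordovician 485.4–443.8; Pleistocene 2.58–0.0117; Rhyacian 2300–2050; Furongian 497–485.4; Paleocene 66–56; Mesozoic 251.902–66.
Larger Ma is older, so oldest→youngest is Rhyacian, Furongian, Ordovician, Mesozoic, Paleocene, Pleistocene.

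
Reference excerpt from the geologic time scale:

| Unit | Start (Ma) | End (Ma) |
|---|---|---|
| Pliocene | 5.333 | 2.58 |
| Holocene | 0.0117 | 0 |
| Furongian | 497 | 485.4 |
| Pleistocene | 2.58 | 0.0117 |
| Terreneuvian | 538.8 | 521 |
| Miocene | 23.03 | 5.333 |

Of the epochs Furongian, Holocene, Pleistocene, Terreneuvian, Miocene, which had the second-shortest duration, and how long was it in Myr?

Pleistocene, 2.5683 million years

Start − end for each: Furongian 497 − 485.4 = 11.6; Holocene 0.0117 − 0 = 0.0117; Pleistocene 2.58 − 0.0117 = 2.5683; Terreneuvian 538.8 − 521 = 17.8; Miocene 23.03 − 5.333 = 17.697.
Ranking these from shortest: Holocene < Pleistocene < Furongian < Miocene < Terreneuvian.
Position 2 in that ranking is Pleistocene, which lasted 2.5683 Myr.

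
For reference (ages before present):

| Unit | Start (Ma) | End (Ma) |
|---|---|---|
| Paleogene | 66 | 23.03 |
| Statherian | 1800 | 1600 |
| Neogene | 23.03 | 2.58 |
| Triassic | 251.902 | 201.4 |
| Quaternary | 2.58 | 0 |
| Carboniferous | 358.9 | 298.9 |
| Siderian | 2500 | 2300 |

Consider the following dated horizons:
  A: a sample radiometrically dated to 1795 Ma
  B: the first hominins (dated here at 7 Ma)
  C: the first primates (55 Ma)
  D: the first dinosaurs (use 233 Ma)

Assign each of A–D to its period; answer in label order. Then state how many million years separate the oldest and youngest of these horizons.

A: 1795 Ma lies in 1800–1600 Ma, so Statherian.
B: 7 Ma lies in 23.03–2.58 Ma, so Neogene.
C: 55 Ma lies in 66–23.03 Ma, so Paleogene.
D: 233 Ma lies in 251.902–201.4 Ma, so Triassic.
Oldest = 1795 Ma, youngest = 7 Ma → span 1788 Myr.

A — Statherian; B — Neogene; C — Paleogene; D — Triassic; span 1788 million years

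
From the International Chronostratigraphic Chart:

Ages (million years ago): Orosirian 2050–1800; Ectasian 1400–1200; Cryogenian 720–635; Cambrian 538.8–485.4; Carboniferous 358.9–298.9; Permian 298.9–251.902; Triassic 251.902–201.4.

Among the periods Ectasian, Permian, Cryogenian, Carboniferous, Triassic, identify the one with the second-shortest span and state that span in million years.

Durations: Ectasian 200; Permian 46.998; Cryogenian 85; Carboniferous 60; Triassic 50.502 Myr.
Sorted shortest-first: Permian (46.998), Triassic (50.502), Carboniferous (60), Cryogenian (85), Ectasian (200).
The second shortest is Triassic at 50.502 Myr.

Triassic, 50.502 million years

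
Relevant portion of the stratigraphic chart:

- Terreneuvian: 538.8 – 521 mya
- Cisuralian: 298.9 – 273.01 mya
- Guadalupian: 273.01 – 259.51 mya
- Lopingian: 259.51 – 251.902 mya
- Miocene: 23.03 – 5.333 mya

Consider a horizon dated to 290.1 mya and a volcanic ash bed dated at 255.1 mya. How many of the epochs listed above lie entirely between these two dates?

1

The older date is 290.1 Ma and the younger is 255.1 Ma.
Epochs with start < 290.1 and end > 255.1 Ma: Guadalupian (273.01–259.51).
That is 1 complete epoch.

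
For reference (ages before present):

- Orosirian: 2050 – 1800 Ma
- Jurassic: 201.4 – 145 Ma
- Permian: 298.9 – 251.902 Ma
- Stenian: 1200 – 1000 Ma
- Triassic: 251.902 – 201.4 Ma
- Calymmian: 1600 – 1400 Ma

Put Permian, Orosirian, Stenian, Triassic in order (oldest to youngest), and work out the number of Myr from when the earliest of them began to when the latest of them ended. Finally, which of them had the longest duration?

Orosirian → Stenian → Permian → Triassic; total span 1848.6 Myr; longest is Orosirian

Start ages (Ma): Orosirian 2050, Stenian 1200, Permian 298.9, Triassic 251.902.
Ordered oldest to youngest: Orosirian, Stenian, Permian, Triassic.
Span = 2050 − 201.4 = 1848.6 Myr.
Durations: Permian 46.998, Stenian 200, Orosirian 250, Triassic 50.502 → longest is Orosirian (250 Myr).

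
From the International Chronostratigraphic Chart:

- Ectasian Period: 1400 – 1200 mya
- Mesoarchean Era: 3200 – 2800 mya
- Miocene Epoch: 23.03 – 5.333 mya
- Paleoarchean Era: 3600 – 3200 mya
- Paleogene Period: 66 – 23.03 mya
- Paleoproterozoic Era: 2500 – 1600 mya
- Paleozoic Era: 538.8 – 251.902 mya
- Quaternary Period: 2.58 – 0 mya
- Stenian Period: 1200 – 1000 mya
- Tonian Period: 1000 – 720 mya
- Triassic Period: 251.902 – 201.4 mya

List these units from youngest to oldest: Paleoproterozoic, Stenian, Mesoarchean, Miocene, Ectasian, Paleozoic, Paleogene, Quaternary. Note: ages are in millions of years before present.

Quaternary, then Miocene, then Paleogene, then Paleozoic, then Stenian, then Ectasian, then Paleoproterozoic, then Mesoarchean

Read off each span (Ma): Paleoproterozoic 2500–1600; Stenian 1200–1000; Mesoarchean 3200–2800; Miocene 23.03–5.333; Ectasian 1400–1200; Paleozoic 538.8–251.902; Paleogene 66–23.03; Quaternary 2.58–0.
Larger Ma is older, so oldest→youngest is Mesoarchean, Paleoproterozoic, Ectasian, Stenian, Paleozoic, Paleogene, Miocene, Quaternary; reverse it for youngest→oldest.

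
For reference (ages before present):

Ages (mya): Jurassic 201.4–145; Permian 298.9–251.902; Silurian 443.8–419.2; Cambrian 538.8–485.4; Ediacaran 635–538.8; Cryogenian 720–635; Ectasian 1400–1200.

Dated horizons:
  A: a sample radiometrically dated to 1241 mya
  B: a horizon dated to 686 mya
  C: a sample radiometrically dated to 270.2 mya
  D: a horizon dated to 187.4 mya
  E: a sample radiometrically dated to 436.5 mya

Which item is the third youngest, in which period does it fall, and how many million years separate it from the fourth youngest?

Sorted youngest-first by Ma: D (187.4), C (270.2), E (436.5), B (686), A (1241).
The third youngest is E at 436.5 Ma, which lies in 443.8–419.2 Ma: the Silurian.
The fourth youngest is B at 686 Ma; separation = |436.5 − 686| = 249.5 Myr.

E, in the Silurian; 249.5 million years to B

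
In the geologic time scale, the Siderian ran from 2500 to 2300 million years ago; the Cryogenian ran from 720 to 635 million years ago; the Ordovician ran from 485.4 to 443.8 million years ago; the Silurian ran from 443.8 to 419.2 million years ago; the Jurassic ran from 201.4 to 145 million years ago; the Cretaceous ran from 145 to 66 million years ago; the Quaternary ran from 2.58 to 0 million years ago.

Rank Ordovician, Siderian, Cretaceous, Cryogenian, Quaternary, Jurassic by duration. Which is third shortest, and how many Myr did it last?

Start − end for each: Ordovician 485.4 − 443.8 = 41.6; Siderian 2500 − 2300 = 200; Cretaceous 145 − 66 = 79; Cryogenian 720 − 635 = 85; Quaternary 2.58 − 0 = 2.58; Jurassic 201.4 − 145 = 56.4.
Ranking these from shortest: Quaternary < Ordovician < Jurassic < Cretaceous < Cryogenian < Siderian.
Position 3 in that ranking is Jurassic, which lasted 56.4 Myr.

Jurassic, 56.4 million years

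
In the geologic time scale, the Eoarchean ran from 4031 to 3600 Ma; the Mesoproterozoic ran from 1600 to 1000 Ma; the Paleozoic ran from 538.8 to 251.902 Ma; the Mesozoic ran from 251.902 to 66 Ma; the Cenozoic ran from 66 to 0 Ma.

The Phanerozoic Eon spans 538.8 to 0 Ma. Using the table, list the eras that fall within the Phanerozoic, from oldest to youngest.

Eras with both bounds inside 538.8–0 Ma: Paleozoic (538.8–251.902), Mesozoic (251.902–66), Cenozoic (66–0).

Paleozoic, Mesozoic, Cenozoic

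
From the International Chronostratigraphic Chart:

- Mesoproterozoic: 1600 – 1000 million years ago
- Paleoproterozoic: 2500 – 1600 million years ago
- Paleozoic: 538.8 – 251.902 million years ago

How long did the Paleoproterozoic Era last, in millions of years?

2500 − 1600 = 900 million years.

900 million years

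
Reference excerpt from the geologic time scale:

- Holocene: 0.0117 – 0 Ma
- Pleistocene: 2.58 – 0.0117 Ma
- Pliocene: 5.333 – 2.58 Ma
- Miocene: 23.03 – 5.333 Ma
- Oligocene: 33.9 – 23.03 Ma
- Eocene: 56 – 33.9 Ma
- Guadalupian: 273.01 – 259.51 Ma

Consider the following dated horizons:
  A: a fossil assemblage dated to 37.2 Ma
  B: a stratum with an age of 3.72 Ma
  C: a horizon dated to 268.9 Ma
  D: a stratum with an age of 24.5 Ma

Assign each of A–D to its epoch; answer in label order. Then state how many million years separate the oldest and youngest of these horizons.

A: 37.2 Ma lies in 56–33.9 Ma, so Eocene.
B: 3.72 Ma lies in 5.333–2.58 Ma, so Pliocene.
C: 268.9 Ma lies in 273.01–259.51 Ma, so Guadalupian.
D: 24.5 Ma lies in 33.9–23.03 Ma, so Oligocene.
Oldest = 268.9 Ma, youngest = 3.72 Ma → span 265.18 Myr.

A — Eocene; B — Pliocene; C — Guadalupian; D — Oligocene; span 265.18 million years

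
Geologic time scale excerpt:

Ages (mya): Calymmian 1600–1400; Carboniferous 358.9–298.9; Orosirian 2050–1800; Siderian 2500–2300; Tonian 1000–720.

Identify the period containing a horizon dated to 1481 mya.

Calymmian

1481 Ma lies between 1600 and 1400 Ma, so it falls in the Calymmian.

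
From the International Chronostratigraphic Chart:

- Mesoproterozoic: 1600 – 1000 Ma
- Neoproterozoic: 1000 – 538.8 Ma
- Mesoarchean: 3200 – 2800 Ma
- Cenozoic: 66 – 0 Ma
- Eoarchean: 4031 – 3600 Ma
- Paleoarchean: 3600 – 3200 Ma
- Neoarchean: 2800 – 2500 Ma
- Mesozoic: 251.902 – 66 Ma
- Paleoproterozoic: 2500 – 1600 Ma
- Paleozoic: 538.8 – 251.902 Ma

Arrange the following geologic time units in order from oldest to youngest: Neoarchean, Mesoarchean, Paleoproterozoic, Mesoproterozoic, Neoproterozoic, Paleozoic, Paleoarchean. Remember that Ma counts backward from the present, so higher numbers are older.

Read off each span (Ma): Neoarchean 2800–2500; Mesoarchean 3200–2800; Paleoproterozoic 2500–1600; Mesoproterozoic 1600–1000; Neoproterozoic 1000–538.8; Paleozoic 538.8–251.902; Paleoarchean 3600–3200.
Larger Ma is older, so oldest→youngest is Paleoarchean, Mesoarchean, Neoarchean, Paleoproterozoic, Mesoproterozoic, Neoproterozoic, Paleozoic.

Paleoarchean, Mesoarchean, Neoarchean, Paleoproterozoic, Mesoproterozoic, Neoproterozoic, Paleozoic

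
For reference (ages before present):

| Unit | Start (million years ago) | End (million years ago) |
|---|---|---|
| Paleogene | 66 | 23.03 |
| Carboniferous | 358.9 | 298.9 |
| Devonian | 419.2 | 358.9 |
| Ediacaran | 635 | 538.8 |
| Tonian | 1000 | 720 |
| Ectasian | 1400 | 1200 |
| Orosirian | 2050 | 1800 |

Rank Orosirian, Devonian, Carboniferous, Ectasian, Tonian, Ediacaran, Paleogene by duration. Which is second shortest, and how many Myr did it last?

Carboniferous, 60 million years

Durations: Orosirian 250; Devonian 60.3; Carboniferous 60; Ectasian 200; Tonian 280; Ediacaran 96.2; Paleogene 42.97 Myr.
Sorted shortest-first: Paleogene (42.97), Carboniferous (60), Devonian (60.3), Ediacaran (96.2), Ectasian (200), Orosirian (250), Tonian (280).
The second shortest is Carboniferous at 60 Myr.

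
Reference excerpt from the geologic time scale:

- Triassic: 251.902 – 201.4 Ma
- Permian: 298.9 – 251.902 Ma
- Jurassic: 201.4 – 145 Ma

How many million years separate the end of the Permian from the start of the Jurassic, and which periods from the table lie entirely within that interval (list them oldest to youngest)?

50.502 million years; Triassic

End of Permian = 251.902 Ma; start of Jurassic = 201.4 Ma.
Gap = 251.902 − 201.4 = 50.502 Myr.
Periods wholly inside 251.902–201.4 Ma: Triassic (251.902–201.4).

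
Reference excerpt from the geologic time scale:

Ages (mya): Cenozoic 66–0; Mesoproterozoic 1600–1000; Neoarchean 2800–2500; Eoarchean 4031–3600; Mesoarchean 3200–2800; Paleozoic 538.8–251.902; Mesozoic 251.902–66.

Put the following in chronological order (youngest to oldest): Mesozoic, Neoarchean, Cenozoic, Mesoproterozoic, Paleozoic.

Cenozoic → Mesozoic → Paleozoic → Mesoproterozoic → Neoarchean

Read off each span (Ma): Mesozoic 251.902–66; Neoarchean 2800–2500; Cenozoic 66–0; Mesoproterozoic 1600–1000; Paleozoic 538.8–251.902.
Larger Ma is older, so oldest→youngest is Neoarchean, Mesoproterozoic, Paleozoic, Mesozoic, Cenozoic; reverse it for youngest→oldest.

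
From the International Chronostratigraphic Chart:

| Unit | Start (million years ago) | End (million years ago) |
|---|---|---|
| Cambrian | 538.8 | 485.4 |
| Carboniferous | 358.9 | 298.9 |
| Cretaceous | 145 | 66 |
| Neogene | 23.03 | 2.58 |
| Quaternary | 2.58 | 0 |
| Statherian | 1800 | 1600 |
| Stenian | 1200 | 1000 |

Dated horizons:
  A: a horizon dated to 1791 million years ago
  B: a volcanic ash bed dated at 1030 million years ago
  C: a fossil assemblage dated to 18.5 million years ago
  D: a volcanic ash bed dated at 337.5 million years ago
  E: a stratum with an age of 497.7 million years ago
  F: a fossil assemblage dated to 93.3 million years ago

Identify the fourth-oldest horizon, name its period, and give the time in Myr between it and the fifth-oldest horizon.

Larger Ma means older, so oldest first: A 1791 > B 1030 > E 497.7 > D 337.5 > F 93.3 > C 18.5.
Counting 4 along gives D (337.5 Ma); the excerpt puts that inside the Carboniferous, 358.9–298.9 Ma.
Next in line is F (93.3 Ma), and 337.5 − 93.3 = 244.2 Myr.

D, in the Carboniferous; 244.2 million years to F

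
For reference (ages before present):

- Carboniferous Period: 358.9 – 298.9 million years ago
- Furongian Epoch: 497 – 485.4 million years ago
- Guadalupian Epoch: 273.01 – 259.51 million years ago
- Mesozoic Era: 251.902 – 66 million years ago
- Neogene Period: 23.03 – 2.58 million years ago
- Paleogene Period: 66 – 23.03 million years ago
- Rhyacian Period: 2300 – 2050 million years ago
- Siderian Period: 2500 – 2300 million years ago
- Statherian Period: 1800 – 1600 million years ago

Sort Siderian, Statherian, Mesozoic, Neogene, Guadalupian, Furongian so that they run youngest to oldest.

Neogene, Mesozoic, Guadalupian, Furongian, Statherian, Siderian

Read off each span (Ma): Siderian 2500–2300; Statherian 1800–1600; Mesozoic 251.902–66; Neogene 23.03–2.58; Guadalupian 273.01–259.51; Furongian 497–485.4.
Larger Ma is older, so oldest→youngest is Siderian, Statherian, Furongian, Guadalupian, Mesozoic, Neogene; reverse it for youngest→oldest.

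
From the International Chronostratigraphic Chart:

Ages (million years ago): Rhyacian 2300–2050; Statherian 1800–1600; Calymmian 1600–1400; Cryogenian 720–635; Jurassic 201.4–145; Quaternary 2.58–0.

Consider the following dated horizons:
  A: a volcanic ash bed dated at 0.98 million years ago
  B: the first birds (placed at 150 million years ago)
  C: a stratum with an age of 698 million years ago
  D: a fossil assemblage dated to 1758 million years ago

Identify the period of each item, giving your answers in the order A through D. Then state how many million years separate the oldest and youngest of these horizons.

A — Quaternary; B — Jurassic; C — Cryogenian; D — Statherian; span 1757.02 million years

Match each age against the start–end ranges in the excerpt: A = 0.98 Ma → Quaternary (2.58–0); B = 150 Ma → Jurassic (201.4–145); C = 698 Ma → Cryogenian (720–635); D = 1758 Ma → Statherian (1800–1600).
The largest age is 1758 Ma and the smallest is 0.98 Ma; their difference is 1757.02 Myr.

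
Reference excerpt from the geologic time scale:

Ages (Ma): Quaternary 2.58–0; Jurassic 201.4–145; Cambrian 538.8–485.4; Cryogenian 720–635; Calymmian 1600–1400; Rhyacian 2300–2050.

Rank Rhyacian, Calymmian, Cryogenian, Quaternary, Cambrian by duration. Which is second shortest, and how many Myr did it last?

Cambrian, 53.4 million years

Start − end for each: Rhyacian 2300 − 2050 = 250; Calymmian 1600 − 1400 = 200; Cryogenian 720 − 635 = 85; Quaternary 2.58 − 0 = 2.58; Cambrian 538.8 − 485.4 = 53.4.
Ranking these from shortest: Quaternary < Cambrian < Cryogenian < Calymmian < Rhyacian.
Position 2 in that ranking is Cambrian, which lasted 53.4 Myr.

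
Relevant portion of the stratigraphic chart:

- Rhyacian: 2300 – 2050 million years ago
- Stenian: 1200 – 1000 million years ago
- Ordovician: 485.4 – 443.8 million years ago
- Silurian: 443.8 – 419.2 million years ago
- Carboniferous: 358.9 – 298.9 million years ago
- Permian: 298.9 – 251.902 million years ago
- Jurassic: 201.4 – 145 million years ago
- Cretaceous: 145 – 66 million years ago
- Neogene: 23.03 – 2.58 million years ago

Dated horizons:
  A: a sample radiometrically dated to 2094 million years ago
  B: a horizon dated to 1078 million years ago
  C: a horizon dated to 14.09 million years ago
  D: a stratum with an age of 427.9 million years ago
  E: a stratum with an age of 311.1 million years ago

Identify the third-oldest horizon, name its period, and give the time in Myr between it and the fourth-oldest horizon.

Larger Ma means older, so oldest first: A 2094 > B 1078 > D 427.9 > E 311.1 > C 14.09.
Counting 3 along gives D (427.9 Ma); the excerpt puts that inside the Silurian, 443.8–419.2 Ma.
Next in line is E (311.1 Ma), and 427.9 − 311.1 = 116.8 Myr.

D, in the Silurian; 116.8 million years to E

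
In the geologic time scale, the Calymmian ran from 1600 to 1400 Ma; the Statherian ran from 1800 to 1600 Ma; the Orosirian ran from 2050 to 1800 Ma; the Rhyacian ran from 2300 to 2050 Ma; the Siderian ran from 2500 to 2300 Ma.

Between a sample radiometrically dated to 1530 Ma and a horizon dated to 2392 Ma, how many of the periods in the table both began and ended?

2392 Ma sits inside the Siderian (2500–2300) and 1530 Ma inside the Calymmian (1600–1400); neither of those is wholly between the two dates.
The listed periods lying completely between them are Rhyacian, Orosirian, Statherian — 3 in all.

3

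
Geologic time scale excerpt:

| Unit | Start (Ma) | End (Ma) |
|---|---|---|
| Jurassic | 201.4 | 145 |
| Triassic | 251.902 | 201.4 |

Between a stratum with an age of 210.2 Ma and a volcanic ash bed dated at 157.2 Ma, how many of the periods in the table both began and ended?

0

The older date is 210.2 Ma and the younger is 157.2 Ma.
No period both begins after 210.2 Ma and ends before 157.2 Ma, so the count is 0.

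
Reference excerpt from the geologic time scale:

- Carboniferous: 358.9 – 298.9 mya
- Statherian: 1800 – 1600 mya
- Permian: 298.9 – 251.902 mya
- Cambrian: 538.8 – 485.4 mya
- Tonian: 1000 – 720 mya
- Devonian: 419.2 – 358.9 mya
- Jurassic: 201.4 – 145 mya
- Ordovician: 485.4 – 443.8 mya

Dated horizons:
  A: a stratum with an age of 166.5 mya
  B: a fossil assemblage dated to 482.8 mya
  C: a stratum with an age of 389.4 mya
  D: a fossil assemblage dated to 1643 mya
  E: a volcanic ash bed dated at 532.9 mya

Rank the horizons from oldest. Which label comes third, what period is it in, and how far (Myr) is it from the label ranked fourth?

Larger Ma means older, so oldest first: D 1643 > E 532.9 > B 482.8 > C 389.4 > A 166.5.
Counting 3 along gives B (482.8 Ma); the excerpt puts that inside the Ordovician, 485.4–443.8 Ma.
Next in line is C (389.4 Ma), and 482.8 − 389.4 = 93.4 Myr.

B, in the Ordovician; 93.4 million years to C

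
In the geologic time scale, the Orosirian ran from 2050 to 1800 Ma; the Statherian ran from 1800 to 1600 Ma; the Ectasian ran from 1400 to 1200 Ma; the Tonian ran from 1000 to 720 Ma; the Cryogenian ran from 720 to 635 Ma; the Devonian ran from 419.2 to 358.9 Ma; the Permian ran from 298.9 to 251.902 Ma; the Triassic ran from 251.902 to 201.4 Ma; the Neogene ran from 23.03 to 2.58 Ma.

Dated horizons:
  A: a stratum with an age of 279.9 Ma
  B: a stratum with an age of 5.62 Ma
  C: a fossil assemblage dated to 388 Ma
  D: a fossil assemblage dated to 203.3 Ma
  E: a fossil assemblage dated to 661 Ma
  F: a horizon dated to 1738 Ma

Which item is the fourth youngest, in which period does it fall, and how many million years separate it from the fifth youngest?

Sorted youngest-first by Ma: B (5.62), D (203.3), A (279.9), C (388), E (661), F (1738).
The fourth youngest is C at 388 Ma, which lies in 419.2–358.9 Ma: the Devonian.
The fifth youngest is E at 661 Ma; separation = |388 − 661| = 273 Myr.

C, in the Devonian; 273 million years to E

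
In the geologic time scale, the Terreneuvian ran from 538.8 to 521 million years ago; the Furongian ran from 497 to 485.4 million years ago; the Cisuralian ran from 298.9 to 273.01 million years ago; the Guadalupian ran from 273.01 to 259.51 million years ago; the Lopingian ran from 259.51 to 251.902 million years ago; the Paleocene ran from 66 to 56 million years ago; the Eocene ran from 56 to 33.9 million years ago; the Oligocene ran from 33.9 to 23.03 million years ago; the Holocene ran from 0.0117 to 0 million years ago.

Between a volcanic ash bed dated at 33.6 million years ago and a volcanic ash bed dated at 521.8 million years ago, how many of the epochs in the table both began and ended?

521.8 Ma sits inside the Terreneuvian (538.8–521) and 33.6 Ma inside the Oligocene (33.9–23.03); neither of those is wholly between the two dates.
The listed epochs lying completely between them are Furongian, Cisuralian, Guadalupian, Lopingian, Paleocene, Eocene — 6 in all.

6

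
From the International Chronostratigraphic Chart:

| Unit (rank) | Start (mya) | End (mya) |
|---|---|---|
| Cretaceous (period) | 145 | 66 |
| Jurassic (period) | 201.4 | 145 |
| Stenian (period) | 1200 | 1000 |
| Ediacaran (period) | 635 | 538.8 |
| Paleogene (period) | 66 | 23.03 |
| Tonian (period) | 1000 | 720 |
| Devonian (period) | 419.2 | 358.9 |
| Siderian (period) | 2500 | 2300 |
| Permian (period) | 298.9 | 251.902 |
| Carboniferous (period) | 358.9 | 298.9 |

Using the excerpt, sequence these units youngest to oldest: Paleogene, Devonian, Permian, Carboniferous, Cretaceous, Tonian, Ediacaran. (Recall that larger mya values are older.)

Paleogene, Cretaceous, Permian, Carboniferous, Devonian, Ediacaran, Tonian

Read off each span (Ma): Paleogene 66–23.03; Devonian 419.2–358.9; Permian 298.9–251.902; Carboniferous 358.9–298.9; Cretaceous 145–66; Tonian 1000–720; Ediacaran 635–538.8.
Larger Ma is older, so oldest→youngest is Tonian, Ediacaran, Devonian, Carboniferous, Permian, Cretaceous, Paleogene; reverse it for youngest→oldest.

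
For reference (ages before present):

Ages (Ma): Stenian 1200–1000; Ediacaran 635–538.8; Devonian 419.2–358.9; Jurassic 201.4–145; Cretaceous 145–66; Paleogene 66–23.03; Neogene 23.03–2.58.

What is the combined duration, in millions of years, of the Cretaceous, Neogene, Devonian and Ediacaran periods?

Each duration: Cretaceous = 79; Neogene = 20.45; Devonian = 60.3; Ediacaran = 96.2.
Sum: 79 + 20.45 + 60.3 + 96.2 = 255.95 Myr.

255.95 million years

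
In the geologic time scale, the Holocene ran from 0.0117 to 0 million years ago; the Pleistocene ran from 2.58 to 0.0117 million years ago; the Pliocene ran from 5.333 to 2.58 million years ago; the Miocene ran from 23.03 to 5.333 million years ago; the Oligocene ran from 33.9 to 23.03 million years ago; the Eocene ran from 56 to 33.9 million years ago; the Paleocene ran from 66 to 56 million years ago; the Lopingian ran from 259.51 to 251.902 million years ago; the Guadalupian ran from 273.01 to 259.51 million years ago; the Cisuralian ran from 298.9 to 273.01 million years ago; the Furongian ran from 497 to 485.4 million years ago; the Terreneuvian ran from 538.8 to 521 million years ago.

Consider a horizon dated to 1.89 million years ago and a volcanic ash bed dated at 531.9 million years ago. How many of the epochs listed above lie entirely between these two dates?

9

The older date is 531.9 Ma and the younger is 1.89 Ma.
Epochs with start < 531.9 and end > 1.89 Ma: Furongian (497–485.4), Cisuralian (298.9–273.01), Guadalupian (273.01–259.51), Lopingian (259.51–251.902), Paleocene (66–56), Eocene (56–33.9), Oligocene (33.9–23.03), Miocene (23.03–5.333), Pliocene (5.333–2.58).
That is 9 complete epochs.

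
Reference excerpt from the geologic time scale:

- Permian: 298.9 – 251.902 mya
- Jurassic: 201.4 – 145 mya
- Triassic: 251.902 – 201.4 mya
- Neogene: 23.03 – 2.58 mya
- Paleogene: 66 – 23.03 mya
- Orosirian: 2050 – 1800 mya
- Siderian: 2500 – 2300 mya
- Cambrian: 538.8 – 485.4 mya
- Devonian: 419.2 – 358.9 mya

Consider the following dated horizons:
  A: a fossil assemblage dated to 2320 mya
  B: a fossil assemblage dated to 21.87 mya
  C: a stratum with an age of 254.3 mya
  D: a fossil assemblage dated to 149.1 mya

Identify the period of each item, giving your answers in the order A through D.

A — Siderian; B — Neogene; C — Permian; D — Jurassic

Match each age against the start–end ranges in the excerpt: A = 2320 Ma → Siderian (2500–2300); B = 21.87 Ma → Neogene (23.03–2.58); C = 254.3 Ma → Permian (298.9–251.902); D = 149.1 Ma → Jurassic (201.4–145).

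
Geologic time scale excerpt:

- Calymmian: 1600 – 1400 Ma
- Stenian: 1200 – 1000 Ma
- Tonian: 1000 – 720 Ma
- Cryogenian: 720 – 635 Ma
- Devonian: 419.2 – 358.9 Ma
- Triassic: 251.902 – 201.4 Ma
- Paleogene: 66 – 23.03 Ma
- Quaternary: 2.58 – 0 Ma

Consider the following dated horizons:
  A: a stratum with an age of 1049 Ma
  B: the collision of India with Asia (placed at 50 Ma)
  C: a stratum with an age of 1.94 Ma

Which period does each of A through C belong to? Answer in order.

A: 1049 Ma lies in 1200–1000 Ma, so Stenian.
B: 50 Ma lies in 66–23.03 Ma, so Paleogene.
C: 1.94 Ma lies in 2.58–0 Ma, so Quaternary.

A — Stenian; B — Paleogene; C — Quaternary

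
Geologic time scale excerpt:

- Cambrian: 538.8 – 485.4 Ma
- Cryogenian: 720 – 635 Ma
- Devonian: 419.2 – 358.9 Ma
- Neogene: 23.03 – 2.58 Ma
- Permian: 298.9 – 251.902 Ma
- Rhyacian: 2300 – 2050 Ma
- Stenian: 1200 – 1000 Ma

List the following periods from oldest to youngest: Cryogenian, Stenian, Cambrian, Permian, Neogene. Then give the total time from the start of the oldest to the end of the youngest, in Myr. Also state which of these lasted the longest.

Stenian → Cryogenian → Cambrian → Permian → Neogene; total span 1197.42 Myr; longest is Stenian

Start ages (Ma): Stenian 1200, Cryogenian 720, Cambrian 538.8, Permian 298.9, Neogene 23.03.
Ordered oldest to youngest: Stenian, Cryogenian, Cambrian, Permian, Neogene.
Span = 1200 − 2.58 = 1197.42 Myr.
Durations: Permian 46.998, Cryogenian 85, Neogene 20.45, Cambrian 53.4, Stenian 200 → longest is Stenian (200 Myr).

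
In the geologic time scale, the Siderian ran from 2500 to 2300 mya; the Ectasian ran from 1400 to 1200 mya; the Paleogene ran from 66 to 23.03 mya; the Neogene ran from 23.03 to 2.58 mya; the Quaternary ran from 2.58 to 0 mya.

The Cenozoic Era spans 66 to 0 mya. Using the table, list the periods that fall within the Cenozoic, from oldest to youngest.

Paleogene, Neogene, Quaternary

Periods with both bounds inside 66–0 Ma: Paleogene (66–23.03), Neogene (23.03–2.58), Quaternary (2.58–0).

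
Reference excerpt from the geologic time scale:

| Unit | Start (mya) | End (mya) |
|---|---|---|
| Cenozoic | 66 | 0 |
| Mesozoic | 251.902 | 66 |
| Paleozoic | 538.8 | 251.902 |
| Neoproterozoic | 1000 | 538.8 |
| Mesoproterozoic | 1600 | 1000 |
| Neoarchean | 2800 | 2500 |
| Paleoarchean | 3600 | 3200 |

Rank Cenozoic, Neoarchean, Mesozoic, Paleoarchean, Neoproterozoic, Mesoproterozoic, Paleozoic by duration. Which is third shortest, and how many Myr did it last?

Paleozoic, 286.898 million years

Start − end for each: Cenozoic 66 − 0 = 66; Neoarchean 2800 − 2500 = 300; Mesozoic 251.902 − 66 = 185.902; Paleoarchean 3600 − 3200 = 400; Neoproterozoic 1000 − 538.8 = 461.2; Mesoproterozoic 1600 − 1000 = 600; Paleozoic 538.8 − 251.902 = 286.898.
Ranking these from shortest: Cenozoic < Mesozoic < Paleozoic < Neoarchean < Paleoarchean < Neoproterozoic < Mesoproterozoic.
Position 3 in that ranking is Paleozoic, which lasted 286.898 Myr.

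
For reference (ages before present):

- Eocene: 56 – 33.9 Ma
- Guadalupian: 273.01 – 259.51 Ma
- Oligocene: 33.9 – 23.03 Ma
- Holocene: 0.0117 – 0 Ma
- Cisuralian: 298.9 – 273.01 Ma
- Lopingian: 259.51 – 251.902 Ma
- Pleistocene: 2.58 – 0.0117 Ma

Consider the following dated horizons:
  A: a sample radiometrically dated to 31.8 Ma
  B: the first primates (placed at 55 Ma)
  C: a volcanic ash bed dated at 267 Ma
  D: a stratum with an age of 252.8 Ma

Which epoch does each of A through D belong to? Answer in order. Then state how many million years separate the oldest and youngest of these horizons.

A: 31.8 Ma lies in 33.9–23.03 Ma, so Oligocene.
B: 55 Ma lies in 56–33.9 Ma, so Eocene.
C: 267 Ma lies in 273.01–259.51 Ma, so Guadalupian.
D: 252.8 Ma lies in 259.51–251.902 Ma, so Lopingian.
Oldest = 267 Ma, youngest = 31.8 Ma → span 235.2 Myr.

A — Oligocene; B — Eocene; C — Guadalupian; D — Lopingian; span 235.2 million years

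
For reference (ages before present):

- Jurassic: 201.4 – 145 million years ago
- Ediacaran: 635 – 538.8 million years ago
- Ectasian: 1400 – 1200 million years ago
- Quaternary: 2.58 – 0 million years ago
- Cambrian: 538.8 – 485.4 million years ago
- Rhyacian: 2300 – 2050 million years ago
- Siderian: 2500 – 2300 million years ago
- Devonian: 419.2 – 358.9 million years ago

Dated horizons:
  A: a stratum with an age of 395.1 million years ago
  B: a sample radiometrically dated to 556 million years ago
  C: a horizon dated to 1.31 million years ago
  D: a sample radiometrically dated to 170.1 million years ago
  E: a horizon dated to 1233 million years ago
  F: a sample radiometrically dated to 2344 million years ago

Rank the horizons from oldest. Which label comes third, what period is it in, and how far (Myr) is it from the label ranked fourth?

Larger Ma means older, so oldest first: F 2344 > E 1233 > B 556 > A 395.1 > D 170.1 > C 1.31.
Counting 3 along gives B (556 Ma); the excerpt puts that inside the Ediacaran, 635–538.8 Ma.
Next in line is A (395.1 Ma), and 556 − 395.1 = 160.9 Myr.

B, in the Ediacaran; 160.9 million years to A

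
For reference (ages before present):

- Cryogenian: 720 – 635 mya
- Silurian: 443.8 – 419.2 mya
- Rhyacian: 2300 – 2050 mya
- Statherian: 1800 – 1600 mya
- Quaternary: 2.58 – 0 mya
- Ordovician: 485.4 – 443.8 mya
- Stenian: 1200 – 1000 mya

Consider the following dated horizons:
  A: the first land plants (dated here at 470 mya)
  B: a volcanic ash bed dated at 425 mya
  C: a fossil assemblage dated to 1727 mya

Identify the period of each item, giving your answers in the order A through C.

A: 470 Ma lies in 485.4–443.8 Ma, so Ordovician.
B: 425 Ma lies in 443.8–419.2 Ma, so Silurian.
C: 1727 Ma lies in 1800–1600 Ma, so Statherian.

A — Ordovician; B — Silurian; C — Statherian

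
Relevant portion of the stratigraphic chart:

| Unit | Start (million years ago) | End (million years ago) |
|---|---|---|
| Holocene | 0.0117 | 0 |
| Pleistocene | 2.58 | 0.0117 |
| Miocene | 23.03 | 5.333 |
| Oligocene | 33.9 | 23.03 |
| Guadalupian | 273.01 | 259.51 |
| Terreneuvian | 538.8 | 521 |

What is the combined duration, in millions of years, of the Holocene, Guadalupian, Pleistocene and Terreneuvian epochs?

33.88 million years

Duration is start − end for each: (0.0117 − 0) + (273.01 − 259.51) + (2.58 − 0.0117) + (538.8 − 521).
That is 0.0117 + 13.5 + 2.5683 + 17.8, which totals 33.88 million years.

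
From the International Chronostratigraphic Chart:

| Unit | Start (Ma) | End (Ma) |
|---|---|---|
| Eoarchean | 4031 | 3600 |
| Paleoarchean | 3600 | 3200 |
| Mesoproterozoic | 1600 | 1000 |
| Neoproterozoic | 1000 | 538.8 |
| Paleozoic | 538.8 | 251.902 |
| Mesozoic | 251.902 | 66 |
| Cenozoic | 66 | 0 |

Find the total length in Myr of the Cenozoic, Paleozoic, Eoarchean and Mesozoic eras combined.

Each duration: Cenozoic = 66; Paleozoic = 286.898; Eoarchean = 431; Mesozoic = 185.902.
Sum: 66 + 286.898 + 431 + 185.902 = 969.8 Myr.

969.8 million years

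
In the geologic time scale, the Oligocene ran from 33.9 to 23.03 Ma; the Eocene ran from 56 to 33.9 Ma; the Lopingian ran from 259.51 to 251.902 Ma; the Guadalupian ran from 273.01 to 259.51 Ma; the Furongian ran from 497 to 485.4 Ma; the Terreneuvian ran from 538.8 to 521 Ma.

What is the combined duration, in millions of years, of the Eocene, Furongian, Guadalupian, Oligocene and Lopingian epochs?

65.678 million years

Duration is start − end for each: (56 − 33.9) + (497 − 485.4) + (273.01 − 259.51) + (33.9 − 23.03) + (259.51 − 251.902).
That is 22.1 + 11.6 + 13.5 + 10.87 + 7.608, which totals 65.678 million years.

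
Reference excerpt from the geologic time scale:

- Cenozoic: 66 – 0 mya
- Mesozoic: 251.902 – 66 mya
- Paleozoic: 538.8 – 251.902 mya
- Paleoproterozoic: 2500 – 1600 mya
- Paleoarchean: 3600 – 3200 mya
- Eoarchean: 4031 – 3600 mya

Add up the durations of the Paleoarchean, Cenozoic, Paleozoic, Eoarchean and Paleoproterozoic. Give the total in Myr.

2083.898 million years

Each duration: Paleoarchean = 400; Cenozoic = 66; Paleozoic = 286.898; Eoarchean = 431; Paleoproterozoic = 900.
Sum: 400 + 66 + 286.898 + 431 + 900 = 2083.898 Myr.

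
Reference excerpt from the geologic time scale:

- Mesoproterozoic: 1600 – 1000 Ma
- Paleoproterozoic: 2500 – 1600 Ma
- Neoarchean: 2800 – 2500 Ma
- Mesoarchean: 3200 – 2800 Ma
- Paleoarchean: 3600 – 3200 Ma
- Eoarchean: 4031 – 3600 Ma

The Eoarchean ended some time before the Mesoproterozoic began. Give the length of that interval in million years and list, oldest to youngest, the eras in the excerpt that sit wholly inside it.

2000 million years; Paleoarchean, Mesoarchean, Neoarchean, Paleoproterozoic

End of Eoarchean = 3600 Ma; start of Mesoproterozoic = 1600 Ma.
Gap = 3600 − 1600 = 2000 Myr.
Eras wholly inside 3600–1600 Ma: Paleoarchean (3600–3200), Mesoarchean (3200–2800), Neoarchean (2800–2500), Paleoproterozoic (2500–1600).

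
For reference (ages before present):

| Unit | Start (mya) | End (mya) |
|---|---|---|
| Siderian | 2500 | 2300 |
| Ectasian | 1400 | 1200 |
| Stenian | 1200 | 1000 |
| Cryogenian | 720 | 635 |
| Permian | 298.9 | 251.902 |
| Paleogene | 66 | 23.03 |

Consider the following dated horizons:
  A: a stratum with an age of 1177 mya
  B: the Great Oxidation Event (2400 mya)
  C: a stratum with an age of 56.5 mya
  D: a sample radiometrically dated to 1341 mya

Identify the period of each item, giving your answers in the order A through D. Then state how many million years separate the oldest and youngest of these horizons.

Match each age against the start–end ranges in the excerpt: A = 1177 Ma → Stenian (1200–1000); B = 2400 Ma → Siderian (2500–2300); C = 56.5 Ma → Paleogene (66–23.03); D = 1341 Ma → Ectasian (1400–1200).
The largest age is 2400 Ma and the smallest is 56.5 Ma; their difference is 2343.5 Myr.

A — Stenian; B — Siderian; C — Paleogene; D — Ectasian; span 2343.5 million years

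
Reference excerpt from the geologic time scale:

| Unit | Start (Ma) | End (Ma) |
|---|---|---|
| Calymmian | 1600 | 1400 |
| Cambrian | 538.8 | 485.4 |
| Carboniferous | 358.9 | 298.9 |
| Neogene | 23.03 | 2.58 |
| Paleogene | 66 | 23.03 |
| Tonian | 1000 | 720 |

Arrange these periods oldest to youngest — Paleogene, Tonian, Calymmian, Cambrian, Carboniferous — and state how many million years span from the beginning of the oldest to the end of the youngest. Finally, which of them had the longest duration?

Calymmian → Tonian → Cambrian → Carboniferous → Paleogene; total span 1576.97 Myr; longest is Tonian

From the excerpt: Paleogene 66–23.03; Tonian 1000–720; Calymmian 1600–1400; Cambrian 538.8–485.4; Carboniferous 358.9–298.9 (Ma).
Larger Ma is earlier, so the oldest is Calymmian and the youngest is Paleogene; oldest to youngest: Calymmian, Tonian, Cambrian, Carboniferous, Paleogene.
Oldest start 1600 minus youngest end 23.03 gives 1576.97 Myr overall.
Individual lengths (start − end): Cambrian 53.4; Paleogene 42.97; Calymmian 200; Carboniferous 60; Tonian 280. The largest is Tonian at 280 Myr.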